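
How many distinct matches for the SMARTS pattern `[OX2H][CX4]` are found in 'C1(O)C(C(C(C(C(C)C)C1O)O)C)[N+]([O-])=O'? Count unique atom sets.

3

[OX2H][CX4] is the SMARTS for an aliphatic alcohol: a hydroxyl oxygen bound to an sp3 (X4) carbon.
The molecule carries 3 separate instances of a hydroxyl group (-OH) meeting every constraint; each maps to a distinct set of atoms, giving 3 matches.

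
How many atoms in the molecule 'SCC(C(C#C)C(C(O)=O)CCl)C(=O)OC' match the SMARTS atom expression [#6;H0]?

3

The query [#6;H0] means: any carbon with no attached hydrogen.
Check the 16 heavy atoms by environment: 2× C (H2) → no; 4× C (H1) → no; 1× S (H1) → no; 3× C (H0) → match; 3× O (H0) → no; 1× C (H3) → no; 1× O (H1) → no; 1× Cl (H0) → no.
That gives 3 matching atoms.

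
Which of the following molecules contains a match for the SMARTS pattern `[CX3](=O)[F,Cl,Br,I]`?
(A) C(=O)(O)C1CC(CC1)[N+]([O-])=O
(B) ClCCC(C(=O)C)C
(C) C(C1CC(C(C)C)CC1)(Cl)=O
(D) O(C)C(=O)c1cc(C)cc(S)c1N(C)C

[CX3](=O)[F,Cl,Br,I] describes a carbonyl carbon bonded to a halogen (an acyl halide).
(A) has a carboxylic acid group (-C(=O)OH) but the carbonyl is bonded to -OH, not to a halogen.
(B) has a chloro substituent but the Cl is not on a carbonyl carbon.
(C) contains an acyl chloride (-C(=O)Cl), which satisfies every atom and bond constraint.
(D) has a methyl-ester group (-C(=O)OCH3) but the carbonyl is bonded to -O-C, not to a halogen.
So the answer is (C).

C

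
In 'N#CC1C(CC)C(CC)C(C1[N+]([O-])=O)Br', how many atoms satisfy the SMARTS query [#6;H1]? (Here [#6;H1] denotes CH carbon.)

5

The query [#6;H1] means: any carbon bearing exactly one hydrogen.
Check the 15 heavy atoms by environment: 5× C (H1) → match; 1× N (charge +1, H0) → no; 1× O (charge -1, H0) → no; 1× O (H0) → no; 1× Br (H0) → no; 2× C (H2) → no; 2× C (H3) → no; 1× C (H0) → no; 1× N (H0) → no.
That gives 5 matching atoms.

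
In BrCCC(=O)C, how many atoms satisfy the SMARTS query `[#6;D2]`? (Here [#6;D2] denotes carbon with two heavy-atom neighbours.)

2

The query [#6;D2] means: any carbon bonded to exactly two heavy atoms.
Check the 6 heavy atoms by environment: 2× C (D2) → match; 1× C (D3) → no; 1× O (D1) → no; 1× C (D1) → no; 1× Br (D1) → no.
That gives 2 matching atoms.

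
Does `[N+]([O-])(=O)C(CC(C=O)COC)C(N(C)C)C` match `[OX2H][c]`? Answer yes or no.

No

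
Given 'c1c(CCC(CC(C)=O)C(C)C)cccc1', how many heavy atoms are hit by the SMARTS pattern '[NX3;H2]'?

0

The query [NX3;H2] means: aliphatic N with 3 total connections, two of them H — an -NH2 nitrogen (amine or amide).
Check the 16 heavy atoms by environment: 3× C (H2, X4) → no; 2× C (H1, X4) → no; 1× c (aromatic, H0, X3) → no; 5× c (aromatic, H1, X3) → no; 3× C (H3, X4) → no; 1× C (H0, X3) → no; 1× O (H0, X1) → no.
No environment satisfies the query, so 0 matching atoms.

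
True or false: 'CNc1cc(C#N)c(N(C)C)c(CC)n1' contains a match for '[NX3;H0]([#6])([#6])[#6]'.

The pattern [NX3;H0]([#6])([#6])[#6] describes a trivalent nitrogen with no H, bonded to three carbons — a tertiary amine.
The molecule carries a dimethylamino group (-N(CH3)2), whose atoms satisfy every constraint of the query, so the pattern matches.

True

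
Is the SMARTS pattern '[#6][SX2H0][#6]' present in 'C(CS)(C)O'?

No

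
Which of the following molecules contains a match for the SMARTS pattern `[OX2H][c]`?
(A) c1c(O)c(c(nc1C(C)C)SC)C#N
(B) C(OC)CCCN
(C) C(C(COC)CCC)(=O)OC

A

[OX2H][c] describes a hydroxyl oxygen attached to an aromatic carbon (a phenol).
(A) contains a hydroxyl group (-OH), which satisfies every atom and bond constraint.
(B) has a methoxy ether (-OCH3) but the oxygen has H0, not H1.
(C) has a methoxy ether (-OCH3) but the oxygen has H0, not H1.
So the answer is (A).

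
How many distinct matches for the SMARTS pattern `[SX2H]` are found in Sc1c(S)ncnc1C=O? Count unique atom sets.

2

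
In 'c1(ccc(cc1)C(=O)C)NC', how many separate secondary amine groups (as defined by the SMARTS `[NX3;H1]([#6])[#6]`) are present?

[NX3;H1]([#6])[#6] is the SMARTS for a secondary amine: a trivalent nitrogen with one H, bonded to two carbons.
Exactly one fragment in the molecule meets all constraints, giving 1 match.

1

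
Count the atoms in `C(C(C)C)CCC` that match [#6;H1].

1

The query [#6;H1] means: any carbon bearing exactly one hydrogen.
Check the 7 heavy atoms by environment: 3× C (H2) → no; 1× C (H1) → match; 3× C (H3) → no.
That gives 1 matching atom.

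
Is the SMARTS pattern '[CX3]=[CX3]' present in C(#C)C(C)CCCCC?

No

The pattern [CX3]=[CX3] describes a non-aromatic C=C double bond between two sp2 carbons — an alkene.
The closest candidate here is an ethyl group (-CH2CH3), but its C-C bond is a single bond between CX4 carbons, not CX3=CX3. No other fragment satisfies the full query, so there is no match.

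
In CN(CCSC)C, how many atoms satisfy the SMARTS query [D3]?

1

The query [D3] means: atom with exactly three heavy-atom neighbours.
Check the 7 heavy atoms by environment: 2× C (D2) → no; 1× S (D2) → no; 3× C (D1) → no; 1× N (D3) → match.
That gives 1 matching atom.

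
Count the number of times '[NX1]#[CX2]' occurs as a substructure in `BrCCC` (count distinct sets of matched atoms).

[NX1]#[CX2] is the SMARTS for a nitrile: a nitrogen triple-bonded to a two-connected carbon.
No fragment in the molecule satisfies every constraint, giving 0 matches.

0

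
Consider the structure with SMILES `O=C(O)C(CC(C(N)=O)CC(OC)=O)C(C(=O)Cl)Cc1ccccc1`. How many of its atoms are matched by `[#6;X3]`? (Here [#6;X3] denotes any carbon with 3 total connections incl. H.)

10

Check the 25 heavy atoms by environment: 7× C (X4) → no; 4× C (X3) → match; 4× O (X1) → no; 1× Cl (X1) → no; 6× c (aromatic, X3) → match; 2× O (X2) → no; 1× N (X3) → no.
Summing the matching environments: 4 + 6 = 10 matching atoms.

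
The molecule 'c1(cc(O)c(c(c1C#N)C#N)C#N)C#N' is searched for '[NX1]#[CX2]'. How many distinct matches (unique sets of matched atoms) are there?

4

[NX1]#[CX2] is the SMARTS for a nitrile: a nitrogen triple-bonded to a two-connected carbon.
The molecule carries 4 separate instances of a nitrile (-C#N) meeting every constraint; each maps to a distinct set of atoms, giving 4 matches.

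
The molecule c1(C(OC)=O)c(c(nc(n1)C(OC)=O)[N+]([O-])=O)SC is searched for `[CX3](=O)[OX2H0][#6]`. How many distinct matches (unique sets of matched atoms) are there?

[CX3](=O)[OX2H0][#6] is the SMARTS for an ester: a carbonyl carbon bonded to an oxygen that is itself bonded to carbon (no H on that O).
The molecule carries 2 separate instances of a methyl-ester group (-C(=O)OCH3) meeting every constraint; each maps to a distinct set of atoms, giving 2 matches.

2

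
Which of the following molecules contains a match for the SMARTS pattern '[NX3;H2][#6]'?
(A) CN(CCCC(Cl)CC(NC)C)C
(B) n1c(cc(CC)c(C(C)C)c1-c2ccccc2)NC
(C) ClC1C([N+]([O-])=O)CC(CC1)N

C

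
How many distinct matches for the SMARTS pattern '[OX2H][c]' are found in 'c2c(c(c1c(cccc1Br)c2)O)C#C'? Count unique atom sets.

1

[OX2H][c] is the SMARTS for a phenol: a hydroxyl oxygen attached to an aromatic carbon.
Exactly one fragment in the molecule meets all constraints, giving 1 match.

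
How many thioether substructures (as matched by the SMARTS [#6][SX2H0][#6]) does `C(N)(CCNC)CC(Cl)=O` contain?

0

[#6][SX2H0][#6] is the SMARTS for a thioether: an aliphatic sulfur bridging two carbons with no H on the sulfur.
No fragment in the molecule satisfies every constraint, giving 0 matches.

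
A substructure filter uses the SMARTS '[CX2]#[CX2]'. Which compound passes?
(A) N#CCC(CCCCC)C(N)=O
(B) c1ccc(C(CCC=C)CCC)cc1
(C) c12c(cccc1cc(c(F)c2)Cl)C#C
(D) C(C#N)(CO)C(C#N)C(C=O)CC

C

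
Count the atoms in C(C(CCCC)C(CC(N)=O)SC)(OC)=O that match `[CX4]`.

The query [CX4] means: C with X4: aliphatic carbon with exactly 4 total connections (bonds + H).
Check the 16 heavy atoms by environment: 9× C (X4) → match; 1× S (X2) → no; 2× C (X3) → no; 2× O (X1) → no; 1× O (X2) → no; 1× N (X3) → no.
That gives 9 matching atoms.

9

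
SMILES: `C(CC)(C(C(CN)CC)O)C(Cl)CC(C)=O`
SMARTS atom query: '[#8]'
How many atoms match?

The query [#8] means: #8 matches any oxygen atom.
Check the 16 heavy atoms by environment: 12× C → no; 2× O → match; 1× N → no; 1× Cl → no.
That gives 2 matching atoms.

2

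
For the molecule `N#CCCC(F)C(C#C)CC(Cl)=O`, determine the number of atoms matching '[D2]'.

5

The query [D2] means: atom with exactly two heavy-atom neighbours.
Check the 13 heavy atoms by environment: 5× C (D2) → match; 3× C (D3) → no; 1× F (D1) → no; 1× O (D1) → no; 1× Cl (D1) → no; 1× N (D1) → no; 1× C (D1) → no.
That gives 5 matching atoms.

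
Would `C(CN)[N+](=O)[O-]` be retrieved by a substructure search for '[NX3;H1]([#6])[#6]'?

The pattern [NX3;H1]([#6])[#6] describes a trivalent nitrogen with one H, bonded to two carbons — a secondary amine.
The closest candidate here is a primary amino group (-NH2), but the nitrogen has H2 and only one carbon neighbour. No other fragment satisfies the full query, so there is no match.

No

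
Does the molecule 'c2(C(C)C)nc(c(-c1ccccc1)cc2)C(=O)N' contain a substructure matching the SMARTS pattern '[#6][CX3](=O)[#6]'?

The pattern [#6][CX3](=O)[#6] describes a carbonyl carbon (no H) flanked by two carbons — a ketone.
The closest candidate here is a primary amide (-C(=O)NH2), but one neighbour of the carbonyl carbon is N, not C. No other fragment satisfies the full query, so there is no match.

No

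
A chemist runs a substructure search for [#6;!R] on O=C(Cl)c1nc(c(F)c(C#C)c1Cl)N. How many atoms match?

The query [#6;!R] means: carbon not in any ring.
Check the 14 heavy atoms by environment: 1× n (aromatic, in 6-ring) → no; 5× c (aromatic, in 6-ring) → no; 1× N (acyclic) → no; 3× C (acyclic) → match; 1× O (acyclic) → no; 2× Cl (acyclic) → no; 1× F (acyclic) → no.
That gives 3 matching atoms.

3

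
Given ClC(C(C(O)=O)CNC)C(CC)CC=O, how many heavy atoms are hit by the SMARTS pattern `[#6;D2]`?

4

The query [#6;D2] means: any carbon bonded to exactly two heavy atoms.
Check the 15 heavy atoms by environment: 4× C (D2) → match; 4× C (D3) → no; 2× C (D1) → no; 3× O (D1) → no; 1× Cl (D1) → no; 1× N (D2) → no.
That gives 4 matching atoms.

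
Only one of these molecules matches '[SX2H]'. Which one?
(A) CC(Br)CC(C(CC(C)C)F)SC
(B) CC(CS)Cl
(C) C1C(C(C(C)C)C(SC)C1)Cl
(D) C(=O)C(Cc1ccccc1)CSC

[SX2H] describes an aliphatic sulfur with two connections, one being H (a thiol).
(A) has a methylthio ether (-SCH3) but the sulfur has H0 (bonded to two carbons), not H1.
(B) contains a thiol (-SH), which satisfies every atom and bond constraint.
(C) has a methylthio ether (-SCH3) but the sulfur has H0 (bonded to two carbons), not H1.
(D) has a methylthio ether (-SCH3) but the sulfur has H0 (bonded to two carbons), not H1.
So the answer is (B).

B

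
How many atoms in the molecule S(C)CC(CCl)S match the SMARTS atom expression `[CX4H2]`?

The query [CX4H2] means: sp3 carbon (X4) with exactly two hydrogens.
Check the 7 heavy atoms by environment: 2× C (H2, X4) → match; 1× C (H1, X4) → no; 1× Cl (H0, X1) → no; 1× S (H0, X2) → no; 1× C (H3, X4) → no; 1× S (H1, X2) → no.
That gives 2 matching atoms.

2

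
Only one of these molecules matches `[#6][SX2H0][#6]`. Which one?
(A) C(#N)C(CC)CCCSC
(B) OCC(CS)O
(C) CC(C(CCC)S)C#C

A

[#6][SX2H0][#6] describes an aliphatic sulfur bridging two carbons with no H on the sulfur (a thioether).
(A) contains a methylthio ether (-SCH3), which satisfies every atom and bond constraint.
(B) has a thiol (-SH) but the sulfur has H1, not H0 bridging two carbons.
(C) has a thiol (-SH) but the sulfur has H1, not H0 bridging two carbons.
So the answer is (A).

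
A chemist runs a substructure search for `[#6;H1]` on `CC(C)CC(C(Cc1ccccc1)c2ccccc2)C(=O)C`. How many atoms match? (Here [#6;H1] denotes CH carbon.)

13

The query [#6;H1] means: any carbon bearing exactly one hydrogen.
Check the 22 heavy atoms by environment: 2× C (H2) → no; 3× C (H1) → match; 3× C (H3) → no; 2× c (aromatic, H0) → no; 10× c (aromatic, H1) → match; 1× C (H0) → no; 1× O (H0) → no.
Summing the matching environments: 3 + 10 = 13 matching atoms.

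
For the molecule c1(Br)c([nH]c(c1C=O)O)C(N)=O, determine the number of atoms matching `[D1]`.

5

Check the 12 heavy atoms by environment: 1× n (aromatic, D2) → no; 4× c (aromatic, D3) → no; 1× Br (D1) → match; 3× O (D1) → match; 1× C (D3) → no; 1× N (D1) → match; 1× C (D2) → no.
Summing the matching environments: 1 + 3 + 1 = 5 matching atoms.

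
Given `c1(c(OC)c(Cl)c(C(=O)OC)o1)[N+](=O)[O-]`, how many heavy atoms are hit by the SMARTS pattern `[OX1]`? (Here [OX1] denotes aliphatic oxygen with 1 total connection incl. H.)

3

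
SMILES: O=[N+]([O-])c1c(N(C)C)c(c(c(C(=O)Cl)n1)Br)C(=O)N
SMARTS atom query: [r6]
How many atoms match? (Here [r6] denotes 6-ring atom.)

6

The query [r6] means: r6 matches atoms in a six-membered ring.
Check the 19 heavy atoms by environment: 1× n (aromatic, in 6-ring) → match; 5× c (aromatic, in 6-ring) → match; 2× N (acyclic) → no; 4× C (acyclic) → no; 1× Br (acyclic) → no; 3× O (acyclic) → no; 1× Cl (acyclic) → no; 1× N (charge +1, acyclic) → no; 1× O (charge -1, acyclic) → no.
Summing the matching environments: 1 + 5 = 6 matching atoms.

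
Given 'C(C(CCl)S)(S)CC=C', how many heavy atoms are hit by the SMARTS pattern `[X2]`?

2

The query [X2] means: any atom with exactly two total connections (bonds + H).
Check the 9 heavy atoms by environment: 4× C (X4) → no; 2× C (X3) → no; 2× S (X2) → match; 1× Cl (X1) → no.
That gives 2 matching atoms.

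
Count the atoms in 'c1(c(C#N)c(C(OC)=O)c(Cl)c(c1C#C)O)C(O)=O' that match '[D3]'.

The query [D3] means: atom with exactly three heavy-atom neighbours.
Check the 19 heavy atoms by environment: 6× c (aromatic, D3) → match; 2× C (D3) → match; 4× O (D1) → no; 1× O (D2) → no; 2× C (D1) → no; 2× C (D2) → no; 1× N (D1) → no; 1× Cl (D1) → no.
Summing the matching environments: 6 + 2 = 8 matching atoms.

8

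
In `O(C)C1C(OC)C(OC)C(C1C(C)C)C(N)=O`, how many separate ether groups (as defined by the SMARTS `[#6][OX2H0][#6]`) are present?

3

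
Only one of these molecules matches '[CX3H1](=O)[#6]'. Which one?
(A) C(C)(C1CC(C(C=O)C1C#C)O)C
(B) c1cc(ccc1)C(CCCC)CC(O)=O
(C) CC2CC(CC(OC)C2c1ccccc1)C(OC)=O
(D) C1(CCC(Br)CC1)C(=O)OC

A

[CX3H1](=O)[#6] describes an sp2 carbon with one H, double-bonded to O and single-bonded to carbon (an aldehyde).
(A) contains an aldehyde (-CHO), which satisfies every atom and bond constraint.
(B) has a carboxylic acid group (-C(=O)OH) but the carbonyl carbon has H0 and is bonded to O, not H1.
(C) has a methyl-ester group (-C(=O)OCH3) but the carbonyl carbon has H0, not H1.
(D) has a methyl-ester group (-C(=O)OCH3) but the carbonyl carbon has H0, not H1.
So the answer is (A).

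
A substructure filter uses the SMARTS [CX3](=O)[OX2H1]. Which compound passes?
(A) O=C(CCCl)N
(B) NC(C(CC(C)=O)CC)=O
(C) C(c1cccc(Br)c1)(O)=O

C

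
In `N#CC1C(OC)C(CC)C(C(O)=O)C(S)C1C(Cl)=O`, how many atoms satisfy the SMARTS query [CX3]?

The query [CX3] means: C with X3: aliphatic carbon with exactly 3 total connections.
Check the 19 heavy atoms by environment: 9× C (X4) → no; 2× C (X3) → match; 2× O (X1) → no; 2× O (X2) → no; 1× Cl (X1) → no; 1× S (X2) → no; 1× C (X2) → no; 1× N (X1) → no.
That gives 2 matching atoms.

2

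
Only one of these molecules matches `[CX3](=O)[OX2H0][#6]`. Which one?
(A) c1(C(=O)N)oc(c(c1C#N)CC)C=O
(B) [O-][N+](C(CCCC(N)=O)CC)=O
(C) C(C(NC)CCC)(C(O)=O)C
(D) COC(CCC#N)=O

D

[CX3](=O)[OX2H0][#6] describes a carbonyl carbon bonded to an oxygen that is itself bonded to carbon (no H on that O) (an ester).
(A) has a primary amide (-C(=O)NH2) but the carbonyl is bonded to N, not to an O-C linkage.
(B) has a primary amide (-C(=O)NH2) but the carbonyl is bonded to N, not to an O-C linkage.
(C) has a carboxylic acid group (-C(=O)OH) but the singly-bonded O carries H (OX2H1, not H0).
(D) contains a methyl-ester group (-C(=O)OCH3), which satisfies every atom and bond constraint.
So the answer is (D).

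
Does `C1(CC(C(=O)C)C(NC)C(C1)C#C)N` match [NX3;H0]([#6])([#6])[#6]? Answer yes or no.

No

The pattern [NX3;H0]([#6])([#6])[#6] describes a trivalent nitrogen with no H, bonded to three carbons — a tertiary amine.
The closest candidate here is a primary amino group (-NH2), but the nitrogen has H2, not H0 with three carbons. No other fragment satisfies the full query, so there is no match.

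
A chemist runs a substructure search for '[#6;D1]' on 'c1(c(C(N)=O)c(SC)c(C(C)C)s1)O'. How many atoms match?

3

Check the 14 heavy atoms by environment: 1× s (aromatic, D2) → no; 4× c (aromatic, D3) → no; 1× S (D2) → no; 3× C (D1) → match; 2× C (D3) → no; 2× O (D1) → no; 1× N (D1) → no.
That gives 3 matching atoms.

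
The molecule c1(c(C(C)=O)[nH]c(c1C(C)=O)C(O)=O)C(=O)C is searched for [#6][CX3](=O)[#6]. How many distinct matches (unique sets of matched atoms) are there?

[#6][CX3](=O)[#6] is the SMARTS for a ketone: a carbonyl carbon (no H) flanked by two carbons.
The molecule carries 3 separate instances of an acetyl/ketone group (-C(=O)CH3) meeting every constraint; each maps to a distinct set of atoms, giving 3 matches.

3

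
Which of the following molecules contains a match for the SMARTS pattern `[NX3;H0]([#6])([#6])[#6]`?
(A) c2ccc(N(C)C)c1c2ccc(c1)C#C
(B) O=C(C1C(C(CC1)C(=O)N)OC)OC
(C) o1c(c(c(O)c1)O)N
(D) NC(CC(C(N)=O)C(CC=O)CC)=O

[NX3;H0]([#6])([#6])[#6] describes a trivalent nitrogen with no H, bonded to three carbons (a tertiary amine).
(A) contains a dimethylamino group (-N(CH3)2), which satisfies every atom and bond constraint.
(B) has a primary amide (-C(=O)NH2) but the amide nitrogen has H2 and only one carbon neighbour.
(C) has a primary amino group (-NH2) but the nitrogen has H2, not H0 with three carbons.
(D) has a primary amide (-C(=O)NH2) but the amide nitrogen has H2 and only one carbon neighbour.
So the answer is (A).

A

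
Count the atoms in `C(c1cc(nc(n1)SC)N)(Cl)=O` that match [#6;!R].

The query [#6;!R] means: carbon not in any ring.
Check the 12 heavy atoms by environment: 2× n (aromatic, in 6-ring) → no; 4× c (aromatic, in 6-ring) → no; 1× N (acyclic) → no; 1× S (acyclic) → no; 2× C (acyclic) → match; 1× O (acyclic) → no; 1× Cl (acyclic) → no.
That gives 2 matching atoms.

2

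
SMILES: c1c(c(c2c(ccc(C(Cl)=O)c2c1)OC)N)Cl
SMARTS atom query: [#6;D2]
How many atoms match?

The query [#6;D2] means: any carbon bonded to exactly two heavy atoms.
Check the 17 heavy atoms by environment: 6× c (aromatic, D3) → no; 4× c (aromatic, D2) → match; 1× N (D1) → no; 1× O (D2) → no; 1× C (D1) → no; 1× C (D3) → no; 1× O (D1) → no; 2× Cl (D1) → no.
That gives 4 matching atoms.

4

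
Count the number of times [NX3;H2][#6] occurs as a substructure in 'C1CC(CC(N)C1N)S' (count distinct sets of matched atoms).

[NX3;H2][#6] is the SMARTS for a primary amine: a trivalent nitrogen with two H attached to carbon.
The molecule carries 2 separate instances of a primary amino group (-NH2) meeting every constraint; each maps to a distinct set of atoms, giving 2 matches.

2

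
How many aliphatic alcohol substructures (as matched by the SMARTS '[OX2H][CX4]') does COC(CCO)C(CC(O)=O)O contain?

2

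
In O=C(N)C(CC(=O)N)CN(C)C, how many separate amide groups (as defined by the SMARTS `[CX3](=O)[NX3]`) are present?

2

[CX3](=O)[NX3] is the SMARTS for an amide: a carbonyl carbon bonded to a trivalent nitrogen.
The molecule carries 2 separate instances of a primary amide (-C(=O)NH2) meeting every constraint; each maps to a distinct set of atoms, giving 2 matches.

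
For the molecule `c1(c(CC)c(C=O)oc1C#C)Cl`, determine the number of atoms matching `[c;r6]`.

Check the 12 heavy atoms by environment: 1× o (aromatic, in 5-ring) → no; 4× c (aromatic, in 5-ring) → no; 5× C (acyclic) → no; 1× O (acyclic) → no; 1× Cl (acyclic) → no.
No environment satisfies the query, so 0 matching atoms.

0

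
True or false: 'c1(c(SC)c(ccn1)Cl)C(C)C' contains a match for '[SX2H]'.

False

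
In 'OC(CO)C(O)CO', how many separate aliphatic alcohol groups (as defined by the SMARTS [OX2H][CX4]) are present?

[OX2H][CX4] is the SMARTS for an aliphatic alcohol: a hydroxyl oxygen bound to an sp3 (X4) carbon.
The molecule carries 4 separate instances of a hydroxyl group (-OH) meeting every constraint; each maps to a distinct set of atoms, giving 4 matches.

4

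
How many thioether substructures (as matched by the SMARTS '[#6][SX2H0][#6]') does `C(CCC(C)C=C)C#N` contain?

[#6][SX2H0][#6] is the SMARTS for a thioether: an aliphatic sulfur bridging two carbons with no H on the sulfur.
No fragment in the molecule satisfies every constraint, giving 0 matches.

0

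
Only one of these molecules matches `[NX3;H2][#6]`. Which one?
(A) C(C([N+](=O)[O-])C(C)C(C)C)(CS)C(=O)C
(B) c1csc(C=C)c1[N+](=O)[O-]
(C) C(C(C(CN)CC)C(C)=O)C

C

[NX3;H2][#6] describes a trivalent nitrogen with two H attached to carbon (a primary amine).
(A) has a nitro group (-[N+](=O)[O-]) but the nitrogen is [N+] with no H, not NX3H2.
(B) has a nitro group (-[N+](=O)[O-]) but the nitrogen is [N+] with no H, not NX3H2.
(C) contains a primary amino group (-NH2), which satisfies every atom and bond constraint.
So the answer is (C).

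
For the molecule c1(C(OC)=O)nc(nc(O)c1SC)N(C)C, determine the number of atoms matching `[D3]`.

6

The query [D3] means: atom with exactly three heavy-atom neighbours.
Check the 16 heavy atoms by environment: 2× n (aromatic, D2) → no; 4× c (aromatic, D3) → match; 1× C (D3) → match; 2× O (D1) → no; 1× O (D2) → no; 4× C (D1) → no; 1× N (D3) → match; 1× S (D2) → no.
Summing the matching environments: 4 + 1 + 1 = 6 matching atoms.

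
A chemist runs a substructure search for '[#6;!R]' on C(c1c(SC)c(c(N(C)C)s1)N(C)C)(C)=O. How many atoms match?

7

The query [#6;!R] means: carbon not in any ring.
Check the 16 heavy atoms by environment: 1× s (aromatic, in 5-ring) → no; 4× c (aromatic, in 5-ring) → no; 1× S (acyclic) → no; 7× C (acyclic) → match; 2× N (acyclic) → no; 1× O (acyclic) → no.
That gives 7 matching atoms.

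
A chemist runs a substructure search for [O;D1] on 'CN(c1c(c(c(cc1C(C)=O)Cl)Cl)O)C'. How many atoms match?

2

Check the 15 heavy atoms by environment: 5× c (aromatic, D3) → no; 1× c (aromatic, D2) → no; 1× N (D3) → no; 3× C (D1) → no; 2× Cl (D1) → no; 1× C (D3) → no; 2× O (D1) → match.
That gives 2 matching atoms.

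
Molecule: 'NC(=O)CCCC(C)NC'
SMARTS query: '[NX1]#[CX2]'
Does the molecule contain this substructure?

No

The pattern [NX1]#[CX2] describes a nitrogen triple-bonded to a two-connected carbon — a nitrile.
The closest candidate here is a primary amide (-C(=O)NH2), but the nitrogen is NX3, not NX1. No other fragment satisfies the full query, so there is no match.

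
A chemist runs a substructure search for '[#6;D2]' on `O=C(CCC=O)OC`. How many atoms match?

3

The query [#6;D2] means: any carbon bonded to exactly two heavy atoms.
Check the 8 heavy atoms by environment: 3× C (D2) → match; 1× C (D3) → no; 2× O (D1) → no; 1× O (D2) → no; 1× C (D1) → no.
That gives 3 matching atoms.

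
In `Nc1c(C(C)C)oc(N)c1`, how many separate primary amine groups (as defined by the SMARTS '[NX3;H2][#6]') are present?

[NX3;H2][#6] is the SMARTS for a primary amine: a trivalent nitrogen with two H attached to carbon.
The molecule carries 2 separate instances of a primary amino group (-NH2) meeting every constraint; each maps to a distinct set of atoms, giving 2 matches.

2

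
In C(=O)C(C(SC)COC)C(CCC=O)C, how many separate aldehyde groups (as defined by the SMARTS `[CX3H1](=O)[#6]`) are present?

2

[CX3H1](=O)[#6] is the SMARTS for an aldehyde: an sp2 carbon with one H, double-bonded to O and single-bonded to carbon.
The molecule carries 2 separate instances of an aldehyde (-CHO) meeting every constraint; each maps to a distinct set of atoms, giving 2 matches.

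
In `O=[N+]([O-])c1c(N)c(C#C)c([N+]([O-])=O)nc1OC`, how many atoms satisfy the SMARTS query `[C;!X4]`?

2

Check the 17 heavy atoms by environment: 1× n (aromatic, X2) → no; 5× c (aromatic, X3) → no; 1× N (X3) → no; 2× N (charge +1, X3) → no; 2× O (charge -1, X1) → no; 2× O (X1) → no; 2× C (X2) → match; 1× O (X2) → no; 1× C (X4) → no.
That gives 2 matching atoms.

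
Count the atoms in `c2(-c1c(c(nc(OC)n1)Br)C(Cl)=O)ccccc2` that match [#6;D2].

5

The query [#6;D2] means: any carbon bonded to exactly two heavy atoms.
Check the 18 heavy atoms by environment: 2× n (aromatic, D2) → no; 5× c (aromatic, D3) → no; 1× Br (D1) → no; 5× c (aromatic, D2) → match; 1× C (D3) → no; 1× O (D1) → no; 1× Cl (D1) → no; 1× O (D2) → no; 1× C (D1) → no.
That gives 5 matching atoms.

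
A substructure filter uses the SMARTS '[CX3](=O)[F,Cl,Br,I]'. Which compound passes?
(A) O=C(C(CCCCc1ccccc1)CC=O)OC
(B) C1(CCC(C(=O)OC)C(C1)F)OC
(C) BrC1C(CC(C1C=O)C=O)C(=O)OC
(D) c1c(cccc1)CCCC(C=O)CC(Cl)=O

D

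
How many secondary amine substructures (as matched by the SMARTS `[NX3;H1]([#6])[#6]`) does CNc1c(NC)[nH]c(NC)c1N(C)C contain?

[NX3;H1]([#6])[#6] is the SMARTS for a secondary amine: a trivalent nitrogen with one H, bonded to two carbons.
The molecule carries 3 separate instances of an N-methylamino group (-NHCH3) meeting every constraint; each maps to a distinct set of atoms, giving 3 matches.

3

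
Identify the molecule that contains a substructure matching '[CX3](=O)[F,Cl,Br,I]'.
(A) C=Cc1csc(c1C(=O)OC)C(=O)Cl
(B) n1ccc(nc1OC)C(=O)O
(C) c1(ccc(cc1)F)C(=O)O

A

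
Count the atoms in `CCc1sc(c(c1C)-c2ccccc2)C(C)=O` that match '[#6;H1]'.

5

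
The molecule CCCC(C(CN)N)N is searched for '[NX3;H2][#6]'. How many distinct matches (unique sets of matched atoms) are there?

[NX3;H2][#6] is the SMARTS for a primary amine: a trivalent nitrogen with two H attached to carbon.
The molecule carries 3 separate instances of a primary amino group (-NH2) meeting every constraint; each maps to a distinct set of atoms, giving 3 matches.

3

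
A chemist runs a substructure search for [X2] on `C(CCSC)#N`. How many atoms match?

2

Check the 6 heavy atoms by environment: 3× C (X4) → no; 1× S (X2) → match; 1× C (X2) → match; 1× N (X1) → no.
Summing the matching environments: 1 + 1 = 2 matching atoms.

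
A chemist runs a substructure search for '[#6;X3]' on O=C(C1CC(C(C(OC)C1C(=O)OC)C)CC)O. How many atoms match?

2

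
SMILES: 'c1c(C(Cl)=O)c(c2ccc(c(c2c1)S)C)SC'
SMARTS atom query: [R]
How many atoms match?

10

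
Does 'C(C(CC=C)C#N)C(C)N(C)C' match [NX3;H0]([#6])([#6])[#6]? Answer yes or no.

Yes

The pattern [NX3;H0]([#6])([#6])[#6] describes a trivalent nitrogen with no H, bonded to three carbons — a tertiary amine.
The molecule carries a dimethylamino group (-N(CH3)2), whose atoms satisfy every constraint of the query, so the pattern matches.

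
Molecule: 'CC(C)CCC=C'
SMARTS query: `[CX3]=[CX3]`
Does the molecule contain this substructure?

Yes

The pattern [CX3]=[CX3] describes a non-aromatic C=C double bond between two sp2 carbons — an alkene.
The molecule carries a vinyl group (-CH=CH2), whose atoms satisfy every constraint of the query, so the pattern matches.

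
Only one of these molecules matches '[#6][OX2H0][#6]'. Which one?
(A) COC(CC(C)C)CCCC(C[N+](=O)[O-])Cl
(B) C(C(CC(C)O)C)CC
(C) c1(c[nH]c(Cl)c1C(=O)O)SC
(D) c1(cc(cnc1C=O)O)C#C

[#6][OX2H0][#6] describes an aliphatic oxygen bridging two carbons with no H on the oxygen (an ether).
(A) contains a methoxy ether (-OCH3), which satisfies every atom and bond constraint.
(B) has a hydroxyl group (-OH) but the oxygen has H1, not H0 bridging two carbons.
(C) has a carboxylic acid group (-C(=O)OH) but the -OH oxygen has H1; the =O is OX1, not OX2.
(D) has a hydroxyl group (-OH) but the oxygen has H1, not H0 bridging two carbons.
So the answer is (A).

A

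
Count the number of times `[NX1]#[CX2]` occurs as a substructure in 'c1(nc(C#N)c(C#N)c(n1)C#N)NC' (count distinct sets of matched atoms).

3

[NX1]#[CX2] is the SMARTS for a nitrile: a nitrogen triple-bonded to a two-connected carbon.
The molecule carries 3 separate instances of a nitrile (-C#N) meeting every constraint; each maps to a distinct set of atoms, giving 3 matches.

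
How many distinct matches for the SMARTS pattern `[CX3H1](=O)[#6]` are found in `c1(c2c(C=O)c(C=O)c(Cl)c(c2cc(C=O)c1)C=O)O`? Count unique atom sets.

4

[CX3H1](=O)[#6] is the SMARTS for an aldehyde: an sp2 carbon with one H, double-bonded to O and single-bonded to carbon.
The molecule carries 4 separate instances of an aldehyde (-CHO) meeting every constraint; each maps to a distinct set of atoms, giving 4 matches.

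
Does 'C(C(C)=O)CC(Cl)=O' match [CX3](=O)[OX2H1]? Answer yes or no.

No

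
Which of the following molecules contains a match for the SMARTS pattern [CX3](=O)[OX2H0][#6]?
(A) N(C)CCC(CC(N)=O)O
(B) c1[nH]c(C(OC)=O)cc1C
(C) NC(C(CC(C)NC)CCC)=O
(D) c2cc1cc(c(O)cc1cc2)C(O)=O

[CX3](=O)[OX2H0][#6] describes a carbonyl carbon bonded to an oxygen that is itself bonded to carbon (no H on that O) (an ester).
(A) has a primary amide (-C(=O)NH2) but the carbonyl is bonded to N, not to an O-C linkage.
(B) contains a methyl-ester group (-C(=O)OCH3), which satisfies every atom and bond constraint.
(C) has a primary amide (-C(=O)NH2) but the carbonyl is bonded to N, not to an O-C linkage.
(D) has a carboxylic acid group (-C(=O)OH) but the singly-bonded O carries H (OX2H1, not H0).
So the answer is (B).

B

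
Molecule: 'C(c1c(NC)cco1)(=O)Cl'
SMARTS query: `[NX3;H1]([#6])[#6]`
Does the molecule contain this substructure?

The pattern [NX3;H1]([#6])[#6] describes a trivalent nitrogen with one H, bonded to two carbons — a secondary amine.
The molecule carries an N-methylamino group (-NHCH3), whose atoms satisfy every constraint of the query, so the pattern matches.

Yes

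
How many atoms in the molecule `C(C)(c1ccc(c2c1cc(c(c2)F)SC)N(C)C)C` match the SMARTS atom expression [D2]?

The query [D2] means: atom with exactly two heavy-atom neighbours.
Check the 19 heavy atoms by environment: 6× c (aromatic, D3) → no; 4× c (aromatic, D2) → match; 1× S (D2) → match; 5× C (D1) → no; 1× F (D1) → no; 1× C (D3) → no; 1× N (D3) → no.
Summing the matching environments: 4 + 1 = 5 matching atoms.

5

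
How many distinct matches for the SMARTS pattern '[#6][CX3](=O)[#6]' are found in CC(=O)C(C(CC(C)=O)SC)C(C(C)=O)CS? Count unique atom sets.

[#6][CX3](=O)[#6] is the SMARTS for a ketone: a carbonyl carbon (no H) flanked by two carbons.
The molecule carries 3 separate instances of an acetyl/ketone group (-C(=O)CH3) meeting every constraint; each maps to a distinct set of atoms, giving 3 matches.

3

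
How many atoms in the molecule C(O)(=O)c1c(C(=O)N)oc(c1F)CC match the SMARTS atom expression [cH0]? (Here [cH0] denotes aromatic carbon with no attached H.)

4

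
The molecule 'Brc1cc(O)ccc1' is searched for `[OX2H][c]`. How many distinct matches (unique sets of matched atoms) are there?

[OX2H][c] is the SMARTS for a phenol: a hydroxyl oxygen attached to an aromatic carbon.
Exactly one fragment in the molecule meets all constraints, giving 1 match.

1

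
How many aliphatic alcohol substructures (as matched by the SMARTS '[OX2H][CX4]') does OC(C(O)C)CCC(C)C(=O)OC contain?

2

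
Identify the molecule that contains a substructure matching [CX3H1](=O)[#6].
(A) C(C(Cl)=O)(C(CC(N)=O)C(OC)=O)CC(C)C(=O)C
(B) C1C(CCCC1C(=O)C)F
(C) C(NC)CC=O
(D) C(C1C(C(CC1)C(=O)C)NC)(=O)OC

[CX3H1](=O)[#6] describes an sp2 carbon with one H, double-bonded to O and single-bonded to carbon (an aldehyde).
(A) has a methyl-ester group (-C(=O)OCH3) but the carbonyl carbon has H0, not H1.
(B) has an acetyl/ketone group (-C(=O)CH3) but the carbonyl carbon has H0 (two carbon neighbours), not H1.
(C) contains an aldehyde (-CHO), which satisfies every atom and bond constraint.
(D) has a methyl-ester group (-C(=O)OCH3) but the carbonyl carbon has H0, not H1.
So the answer is (C).

C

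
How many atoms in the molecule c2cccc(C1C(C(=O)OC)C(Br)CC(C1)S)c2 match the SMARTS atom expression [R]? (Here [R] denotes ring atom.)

Check the 18 heavy atoms by environment: 6× C (in 6-ring) → match; 1× S (acyclic) → no; 2× C (acyclic) → no; 2× O (acyclic) → no; 6× c (aromatic, in 6-ring) → match; 1× Br (acyclic) → no.
Summing the matching environments: 6 + 6 = 12 matching atoms.

12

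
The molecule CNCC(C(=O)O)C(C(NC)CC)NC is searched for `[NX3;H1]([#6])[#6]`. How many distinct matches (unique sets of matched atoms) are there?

3

[NX3;H1]([#6])[#6] is the SMARTS for a secondary amine: a trivalent nitrogen with one H, bonded to two carbons.
The molecule carries 3 separate instances of an N-methylamino group (-NHCH3) meeting every constraint; each maps to a distinct set of atoms, giving 3 matches.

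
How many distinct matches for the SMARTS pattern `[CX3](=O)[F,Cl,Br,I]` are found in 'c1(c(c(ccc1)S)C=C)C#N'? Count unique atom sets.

0

[CX3](=O)[F,Cl,Br,I] is the SMARTS for an acyl halide: a carbonyl carbon bonded to a halogen.
No fragment in the molecule satisfies every constraint, giving 0 matches.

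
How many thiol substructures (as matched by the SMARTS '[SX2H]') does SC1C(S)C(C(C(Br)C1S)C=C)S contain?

4

[SX2H] is the SMARTS for a thiol: an aliphatic sulfur with two connections, one being H.
The molecule carries 4 separate instances of a thiol (-SH) meeting every constraint; each maps to a distinct set of atoms, giving 4 matches.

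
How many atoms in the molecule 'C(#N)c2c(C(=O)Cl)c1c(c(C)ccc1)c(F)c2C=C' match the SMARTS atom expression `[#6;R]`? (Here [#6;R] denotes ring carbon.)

10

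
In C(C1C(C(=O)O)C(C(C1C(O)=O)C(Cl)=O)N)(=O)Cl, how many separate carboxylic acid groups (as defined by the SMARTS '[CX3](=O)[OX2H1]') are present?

2

[CX3](=O)[OX2H1] is the SMARTS for a carboxylic acid: an sp2 carbon double-bonded to O and single-bonded to an -OH oxygen.
The molecule carries 2 separate instances of a carboxylic acid group (-C(=O)OH) meeting every constraint; each maps to a distinct set of atoms, giving 2 matches.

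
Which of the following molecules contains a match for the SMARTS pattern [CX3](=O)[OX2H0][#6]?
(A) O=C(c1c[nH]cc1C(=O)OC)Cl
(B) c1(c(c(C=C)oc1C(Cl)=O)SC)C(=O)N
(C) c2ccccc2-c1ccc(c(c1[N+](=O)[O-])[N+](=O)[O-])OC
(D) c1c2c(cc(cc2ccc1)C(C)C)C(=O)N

A

[CX3](=O)[OX2H0][#6] describes a carbonyl carbon bonded to an oxygen that is itself bonded to carbon (no H on that O) (an ester).
(A) contains a methyl-ester group (-C(=O)OCH3), which satisfies every atom and bond constraint.
(B) has a primary amide (-C(=O)NH2) but the carbonyl is bonded to N, not to an O-C linkage.
(C) has a methoxy ether (-OCH3) but the ether oxygen is not adjacent to a C=O carbon.
(D) has a primary amide (-C(=O)NH2) but the carbonyl is bonded to N, not to an O-C linkage.
So the answer is (A).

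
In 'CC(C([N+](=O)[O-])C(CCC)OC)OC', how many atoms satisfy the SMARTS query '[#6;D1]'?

4

The query [#6;D1] means: carbon bonded to exactly one heavy atom.
Check the 14 heavy atoms by environment: 4× C (D1) → match; 3× C (D3) → no; 2× C (D2) → no; 2× O (D2) → no; 1× N (charge +1, D3) → no; 1× O (charge -1, D1) → no; 1× O (D1) → no.
That gives 4 matching atoms.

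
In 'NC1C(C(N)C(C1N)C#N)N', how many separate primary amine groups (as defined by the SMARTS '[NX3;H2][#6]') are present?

[NX3;H2][#6] is the SMARTS for a primary amine: a trivalent nitrogen with two H attached to carbon.
The molecule carries 4 separate instances of a primary amino group (-NH2) meeting every constraint; each maps to a distinct set of atoms, giving 4 matches.

4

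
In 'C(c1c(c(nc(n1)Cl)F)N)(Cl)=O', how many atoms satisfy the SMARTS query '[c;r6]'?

The query [c;r6] means: aromatic carbon that belongs to a six-membered ring.
Check the 12 heavy atoms by environment: 2× n (aromatic, in 6-ring) → no; 4× c (aromatic, in 6-ring) → match; 1× N (acyclic) → no; 2× Cl (acyclic) → no; 1× F (acyclic) → no; 1× C (acyclic) → no; 1× O (acyclic) → no.
That gives 4 matching atoms.

4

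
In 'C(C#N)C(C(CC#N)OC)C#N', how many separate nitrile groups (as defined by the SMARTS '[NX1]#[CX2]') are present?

[NX1]#[CX2] is the SMARTS for a nitrile: a nitrogen triple-bonded to a two-connected carbon.
The molecule carries 3 separate instances of a nitrile (-C#N) meeting every constraint; each maps to a distinct set of atoms, giving 3 matches.

3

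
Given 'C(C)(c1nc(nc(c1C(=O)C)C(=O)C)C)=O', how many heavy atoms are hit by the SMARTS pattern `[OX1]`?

3

The query [OX1] means: aliphatic oxygen with one total connection — typically a carbonyl =O or an oxide.
Check the 16 heavy atoms by environment: 2× n (aromatic, X2) → no; 4× c (aromatic, X3) → no; 4× C (X4) → no; 3× C (X3) → no; 3× O (X1) → match.
That gives 3 matching atoms.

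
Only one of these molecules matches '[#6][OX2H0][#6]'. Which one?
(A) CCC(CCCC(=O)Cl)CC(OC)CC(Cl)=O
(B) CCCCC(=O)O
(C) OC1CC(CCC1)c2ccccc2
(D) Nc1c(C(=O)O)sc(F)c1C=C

A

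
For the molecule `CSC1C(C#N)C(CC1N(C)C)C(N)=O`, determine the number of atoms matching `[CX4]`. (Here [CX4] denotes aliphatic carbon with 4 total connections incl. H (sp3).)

The query [CX4] means: C with X4: aliphatic carbon with exactly 4 total connections (bonds + H).
Check the 15 heavy atoms by environment: 8× C (X4) → match; 1× C (X2) → no; 1× N (X1) → no; 2× N (X3) → no; 1× S (X2) → no; 1× C (X3) → no; 1× O (X1) → no.
That gives 8 matching atoms.

8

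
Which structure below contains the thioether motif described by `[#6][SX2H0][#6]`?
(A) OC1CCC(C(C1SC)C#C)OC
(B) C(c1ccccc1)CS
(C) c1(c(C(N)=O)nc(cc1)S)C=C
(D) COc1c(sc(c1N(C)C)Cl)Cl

[#6][SX2H0][#6] describes an aliphatic sulfur bridging two carbons with no H on the sulfur (a thioether).
(A) contains a methylthio ether (-SCH3), which satisfies every atom and bond constraint.
(B) has a thiol (-SH) but the sulfur has H1, not H0 bridging two carbons.
(C) has a thiol (-SH) but the sulfur has H1, not H0 bridging two carbons.
(D) has a methoxy ether (-OCH3) but the bridging atom is O, not S.
So the answer is (A).

A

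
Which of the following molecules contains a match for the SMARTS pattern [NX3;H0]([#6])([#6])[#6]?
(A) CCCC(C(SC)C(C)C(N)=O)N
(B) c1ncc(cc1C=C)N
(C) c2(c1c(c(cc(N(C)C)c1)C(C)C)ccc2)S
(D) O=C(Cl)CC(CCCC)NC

C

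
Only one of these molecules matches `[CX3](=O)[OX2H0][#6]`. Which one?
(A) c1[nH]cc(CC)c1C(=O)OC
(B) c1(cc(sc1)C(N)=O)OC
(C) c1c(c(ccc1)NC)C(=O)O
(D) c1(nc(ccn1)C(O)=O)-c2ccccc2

[CX3](=O)[OX2H0][#6] describes a carbonyl carbon bonded to an oxygen that is itself bonded to carbon (no H on that O) (an ester).
(A) contains a methyl-ester group (-C(=O)OCH3), which satisfies every atom and bond constraint.
(B) has a methoxy ether (-OCH3) but the ether oxygen is not adjacent to a C=O carbon.
(C) has a carboxylic acid group (-C(=O)OH) but the singly-bonded O carries H (OX2H1, not H0).
(D) has a carboxylic acid group (-C(=O)OH) but the singly-bonded O carries H (OX2H1, not H0).
So the answer is (A).

A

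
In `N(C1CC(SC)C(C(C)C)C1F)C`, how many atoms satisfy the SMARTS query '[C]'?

10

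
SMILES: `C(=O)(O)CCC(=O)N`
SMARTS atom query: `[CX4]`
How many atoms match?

The query [CX4] means: C with X4: aliphatic carbon with exactly 4 total connections (bonds + H).
Check the 8 heavy atoms by environment: 2× C (X4) → match; 2× C (X3) → no; 2× O (X1) → no; 1× O (X2) → no; 1× N (X3) → no.
That gives 2 matching atoms.

2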